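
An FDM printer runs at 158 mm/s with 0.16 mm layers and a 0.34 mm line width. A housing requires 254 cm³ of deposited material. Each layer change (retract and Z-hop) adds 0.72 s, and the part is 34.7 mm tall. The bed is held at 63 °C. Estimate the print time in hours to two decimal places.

Line area = 0.16 × 0.34 = 0.0544 mm².
Total extruded path = 254000/0.0544 = 4669117.6 mm.
Extrusion time: 4669117.6 / 158 → 29551.4 s.
Layer count = ceil(34.7 / 0.16) = 217.
Z-hop total = 217 × 0.72 = 156.24 s.
Altogether 29551.4 + 156.24 = 29707.64 s, i.e. 8.25 hours.

8.25 hours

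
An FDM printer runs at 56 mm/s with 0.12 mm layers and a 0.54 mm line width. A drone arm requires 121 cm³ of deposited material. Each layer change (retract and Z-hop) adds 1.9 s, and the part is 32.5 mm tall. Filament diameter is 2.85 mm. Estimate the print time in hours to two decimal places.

Line area = 0.12 × 0.54, so 0.0648 mm².
Path length: 121000 mm³ / 0.0648 mm² → 1867284 mm.
Extrusion time = 1867284 / 56 = 33344.4 s.
Layers = ⌈32.5/0.12⌉ = 271.
Layer-change overhead = 271 × 1.9 = 514.9 s.
Altogether 33344.4 + 514.9 = 33859.3 s, i.e. 9.41 hours.

9.41 hours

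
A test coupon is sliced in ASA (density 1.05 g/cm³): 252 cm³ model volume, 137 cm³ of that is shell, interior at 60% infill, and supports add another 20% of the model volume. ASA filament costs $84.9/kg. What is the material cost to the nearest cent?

$22.86

Interior volume = 252 − 137, so 115 cm³.
Infill deposited = 0.60 × 115, so 69 cm³.
Support = 0.20 × 252 = 50.4 cm³.
Total printed volume: 137 + 69 + 50.4 → 256.4 cm³.
Mass = 256.4 × 1.05 = 269.22 g.
At $84.9/kg: 269.22/1000 × 84.9 = $22.86.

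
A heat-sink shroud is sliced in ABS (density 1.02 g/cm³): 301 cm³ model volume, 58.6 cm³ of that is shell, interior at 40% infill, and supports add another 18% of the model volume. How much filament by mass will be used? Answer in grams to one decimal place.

213.9 g

Interior volume = 301 − 58.6 = 242.4 cm³.
Deposited infill = 0.40 × 242.4 = 96.96 cm³.
Support = 0.18 × 301 = 54.18 cm³.
Total printed volume = 58.6 + 96.96 + 54.18 = 209.74 cm³.
Mass: 209.74 × 1.02 → 213.9348 g.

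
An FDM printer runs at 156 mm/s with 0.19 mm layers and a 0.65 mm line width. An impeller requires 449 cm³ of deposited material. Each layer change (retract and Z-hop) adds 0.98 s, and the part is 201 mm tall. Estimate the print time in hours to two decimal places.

6.76 hours

Extrusion cross-section = 0.19 × 0.65 = 0.1235 mm².
Total extruded path = 449000/0.1235 = 3635627.5 mm.
Print-move time = 3635627.5 / 156 = 23305.3 s.
Layers = ⌈201/0.19⌉ = 1058.
Layer-change overhead = 1058 × 0.98 = 1036.84 s.
Total = 23305.3 + 1036.84 = 24342.14 s = 6.76 hours.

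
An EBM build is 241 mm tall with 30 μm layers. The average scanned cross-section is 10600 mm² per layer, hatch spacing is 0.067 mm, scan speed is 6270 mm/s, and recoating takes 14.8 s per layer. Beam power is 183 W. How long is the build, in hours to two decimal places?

89.34 hours

Layer count = ceil(241 / 0.03) = 8034.
Per-layer scan distance = 10600 / 0.067, so 158209 mm.
Beam time per layer = 158209 / 6270, so 25.2327 s.
Time per layer = 25.2327 + 14.8, so 40.0327 s.
8034 layers × 40.0327 s/layer = 321622.7118 s, i.e. 89.34 hours.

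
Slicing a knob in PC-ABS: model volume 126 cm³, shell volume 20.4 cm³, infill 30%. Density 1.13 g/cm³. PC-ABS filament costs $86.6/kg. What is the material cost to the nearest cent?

$5.10

Interior volume = 126 − 20.4 = 105.6 cm³.
Infill deposited = 0.30 × 105.6 = 31.68 cm³.
Total printed volume: 20.4 + 31.68 → 52.08 cm³.
Mass = 52.08 × 1.13 = 58.8504 g.
At $86.6/kg: 58.8504/1000 × 86.6 = $5.10.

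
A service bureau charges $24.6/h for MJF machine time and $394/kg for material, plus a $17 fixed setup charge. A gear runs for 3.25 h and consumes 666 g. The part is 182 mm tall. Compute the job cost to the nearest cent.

Time charge = 24.6 × 3.25, so $79.95.
Feedstock cost = 394 × 666/1000 = $262.404.
Adding setup: 79.95 + 262.404 + 17 → 359.354 ≈ $359.35.

$359.35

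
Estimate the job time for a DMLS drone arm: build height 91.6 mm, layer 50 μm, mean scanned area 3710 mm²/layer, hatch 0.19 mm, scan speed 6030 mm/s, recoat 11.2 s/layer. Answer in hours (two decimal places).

7.35 hours

Layer count = ceil(91.6 / 0.05) = 1832.
Per-layer scan distance: 3710 / 0.19 → 19526.3 mm.
Per-layer scan time: 19526.3 / 6030 → 3.2382 s.
Time per layer = 3.2382 + 11.2, so 14.4382 s.
Build time = 1832 × 14.4382 = 26450.7824 s = 7.35 hours.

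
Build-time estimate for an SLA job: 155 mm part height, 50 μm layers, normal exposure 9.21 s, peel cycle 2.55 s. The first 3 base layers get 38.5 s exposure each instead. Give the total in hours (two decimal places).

Number of layers: 155 / 0.05 → 3100 (rounded up).
Bottom layers = 3 × (38.5 + 2.55), so 123.15 s.
Regular layers = 3097 × (9.21 + 2.55), so 36420.72 s.
Sum: 123.15 + 36420.72 = 36543.87 s → 10.15 hours.

10.15 hours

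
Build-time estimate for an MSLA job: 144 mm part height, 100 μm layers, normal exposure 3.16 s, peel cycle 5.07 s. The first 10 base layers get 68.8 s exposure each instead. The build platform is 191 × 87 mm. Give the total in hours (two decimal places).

Number of layers: 144 / 0.1 → 1440 (rounded up).
Base layers = 10 × (68.8 + 5.07) = 738.7 s.
Regular layers = 1430 × (3.16 + 5.07), so 11768.9 s.
Total = 738.7 + 11768.9 = 12507.6 s = 3.47 hours.

3.47 hours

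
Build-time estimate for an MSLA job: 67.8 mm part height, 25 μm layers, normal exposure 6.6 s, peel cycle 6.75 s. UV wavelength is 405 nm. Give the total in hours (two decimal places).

10.06 hours

Layers = ⌈67.8/0.025⌉ = 2712.
Each layer takes = 6.6 + 6.75 = 13.35 s.
Build time: 2712 × 13.35 s = 36205.2 s, i.e. 10.06 hours.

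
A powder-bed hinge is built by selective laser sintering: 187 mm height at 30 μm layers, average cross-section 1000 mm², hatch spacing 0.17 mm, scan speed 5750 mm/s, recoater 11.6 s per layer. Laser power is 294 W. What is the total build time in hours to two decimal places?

Layer count = ceil(187 / 0.03) = 6234.
Per-layer scan distance: 1000 / 0.17 → 5882.4 mm.
Scan time per layer = 5882.4 / 5750, so 1.023 s.
Layer cycle = 1.023 + 11.6 = 12.623 s.
Build time = 6234 × 12.623 = 78691.782 s = 21.86 hours.

21.86 hours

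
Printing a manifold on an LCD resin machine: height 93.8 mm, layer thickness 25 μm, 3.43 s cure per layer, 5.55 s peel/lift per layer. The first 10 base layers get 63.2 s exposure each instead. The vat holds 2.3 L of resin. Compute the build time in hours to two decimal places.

Layer count = ceil(93.8 / 0.025) = 3752.
Burn-in layers: 10 × (63.2 + 5.55) → 687.5 s.
Remaining layers: 3742 × (3.43 + 5.55) → 33603.16 s.
Sum: 687.5 + 33603.16 = 34290.66 s → 9.53 hours.

9.53 hours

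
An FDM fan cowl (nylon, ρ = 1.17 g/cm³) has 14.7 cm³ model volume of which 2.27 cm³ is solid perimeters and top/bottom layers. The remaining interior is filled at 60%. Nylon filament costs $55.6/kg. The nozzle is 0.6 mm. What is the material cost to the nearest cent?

$0.63

Infill region: 14.7 − 2.27 → 12.43 cm³.
Deposited infill = 0.60 × 12.43 = 7.458 cm³.
Total printed volume = 2.27 + 7.458, so 9.728 cm³.
Mass = 9.728 × 1.17, so 11.38176 g.
Cost = 11.38176 g / 1000 × $55.6/kg = $0.63.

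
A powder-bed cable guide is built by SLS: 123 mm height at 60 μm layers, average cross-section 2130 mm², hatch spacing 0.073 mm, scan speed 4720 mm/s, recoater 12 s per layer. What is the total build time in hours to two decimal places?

Layers = ⌈123/0.06⌉ = 2050.
Per-layer scan distance: 2130 / 0.073 → 29178.1 mm.
Per-layer scan time: 29178.1 / 4720 → 6.1818 s.
Layer cycle = 6.1818 + 12, so 18.1818 s.
2050 layers × 18.1818 s/layer = 37272.69 s, i.e. 10.35 hours.

10.35 hours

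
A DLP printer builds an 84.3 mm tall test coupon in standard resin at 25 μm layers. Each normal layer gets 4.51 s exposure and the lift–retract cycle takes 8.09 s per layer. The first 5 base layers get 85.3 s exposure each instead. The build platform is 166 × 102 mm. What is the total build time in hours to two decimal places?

Layer count = ceil(84.3 / 0.025) = 3372.
Burn-in layers = 5 × (85.3 + 8.09), so 466.95 s.
Remaining layers = 3367 × (4.51 + 8.09), so 42424.2 s.
Total = 466.95 + 42424.2 = 42891.15 s = 11.91 hours.

11.91 hours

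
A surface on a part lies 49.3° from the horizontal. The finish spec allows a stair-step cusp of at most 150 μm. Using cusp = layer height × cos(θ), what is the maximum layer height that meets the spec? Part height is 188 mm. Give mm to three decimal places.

0.230 mm

t = h_c / cos θ = 0.15 / 0.6521 = 0.230 mm.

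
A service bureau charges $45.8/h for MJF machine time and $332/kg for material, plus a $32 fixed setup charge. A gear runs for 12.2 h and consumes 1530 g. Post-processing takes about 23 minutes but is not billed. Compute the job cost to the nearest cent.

Machine cost = 45.8 × 12.2 = $558.76.
Feedstock cost: 332 × 1530/1000 → $507.96.
Adding setup: 558.76 + 507.96 + 32 → $1098.72.

$1098.72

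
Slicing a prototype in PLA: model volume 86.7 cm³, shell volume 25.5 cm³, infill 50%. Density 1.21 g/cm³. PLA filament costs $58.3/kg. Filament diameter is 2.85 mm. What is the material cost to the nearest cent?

$3.96

Infill region: 86.7 − 25.5 → 61.2 cm³.
Infill deposited = 0.50 × 61.2, so 30.6 cm³.
Total extruded = 25.5 + 30.6, so 56.1 cm³.
Mass = 56.1 × 1.21, so 67.881 g.
Cost = 67.881 g / 1000 × $58.3/kg = $3.96.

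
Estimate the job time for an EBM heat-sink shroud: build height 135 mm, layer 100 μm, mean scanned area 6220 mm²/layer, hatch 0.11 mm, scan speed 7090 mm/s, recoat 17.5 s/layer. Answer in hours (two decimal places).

Number of layers: 135 / 0.1 → 1350 (rounded up).
Scan path per layer = 6220 / 0.11, so 56545.5 mm.
Beam time per layer = 56545.5 / 7090, so 7.9754 s.
Time per layer: 7.9754 + 17.5 → 25.4754 s.
Build time = 1350 × 25.4754 = 34391.79 s = 9.55 hours.

9.55 hours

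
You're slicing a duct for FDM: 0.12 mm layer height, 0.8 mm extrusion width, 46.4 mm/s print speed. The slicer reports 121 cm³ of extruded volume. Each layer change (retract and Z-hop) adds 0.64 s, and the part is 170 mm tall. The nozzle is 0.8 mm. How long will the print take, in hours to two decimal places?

Bead cross-section: 0.12 × 0.8 → 0.096 mm².
Toolpath length = 121 cm³ / 0.096 mm² = 121000 / 0.096 = 1260416.7 mm.
Extrusion time = 1260416.7 / 46.4, so 27164.2 s.
Number of layers: 170 / 0.12 → 1417 (rounded up).
Layer-change overhead: 1417 × 0.64 → 906.88 s.
Altogether 27164.2 + 906.88 = 28071.08 s, i.e. 7.80 hours.

7.80 hours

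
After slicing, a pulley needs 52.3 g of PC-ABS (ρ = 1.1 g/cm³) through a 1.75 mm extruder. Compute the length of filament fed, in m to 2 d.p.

Volume = 52.3 g / 1.1 g·cm⁻³ = 47.5455 cm³ = 47545.5 mm³.
Filament cross-section = π × (1.75/2)² = 2.4053 mm².
L = V/A = 47545.5/2.4053 = 19766.97 mm → 19.77 m.

19.77 m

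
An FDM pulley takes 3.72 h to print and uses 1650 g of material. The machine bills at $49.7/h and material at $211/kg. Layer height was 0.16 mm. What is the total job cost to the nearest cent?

$533.03

Machine cost: 49.7 × 3.72 → $184.884.
Feedstock cost = 211 × 1650/1000 = $348.15.
Total = 184.884 + 348.15 = 533.034 ≈ $533.03.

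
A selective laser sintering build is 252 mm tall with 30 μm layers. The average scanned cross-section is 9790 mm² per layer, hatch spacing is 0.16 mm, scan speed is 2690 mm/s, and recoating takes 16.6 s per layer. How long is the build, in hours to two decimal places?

Layer count = ceil(252 / 0.03) = 8400.
Hatch length per layer: 9790 / 0.16 → 61187.5 mm.
Laser time per layer: 61187.5 / 2690 → 22.7463 s.
Time per layer: 22.7463 + 16.6 → 39.3463 s.
8400 layers × 39.3463 s/layer = 330508.92 s, i.e. 91.81 hours.

91.81 hours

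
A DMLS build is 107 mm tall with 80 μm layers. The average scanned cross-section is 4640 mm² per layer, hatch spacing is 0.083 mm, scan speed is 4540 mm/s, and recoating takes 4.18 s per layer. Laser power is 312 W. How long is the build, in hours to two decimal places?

6.13 hours

Number of layers: 107 / 0.08 → 1338 (rounded up).
Scan path per layer: 4640 / 0.083 → 55903.6 mm.
Per-layer scan time = 55903.6 / 4540 = 12.3136 s.
Time per layer: 12.3136 + 4.18 → 16.4936 s.
Build time = 1338 × 16.4936 = 22068.4368 s = 6.13 hours.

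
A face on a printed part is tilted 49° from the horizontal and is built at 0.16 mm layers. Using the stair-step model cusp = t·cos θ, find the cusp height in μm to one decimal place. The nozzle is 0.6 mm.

h_c = t·cos θ = 0.16 × 0.6561 = 0.104976 mm (105.0 μm).

105.0 μm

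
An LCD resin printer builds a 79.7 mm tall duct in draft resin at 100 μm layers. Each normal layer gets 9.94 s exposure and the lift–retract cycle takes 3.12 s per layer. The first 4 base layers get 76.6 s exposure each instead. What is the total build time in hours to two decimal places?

Number of layers: 79.7 / 0.1 → 797 (rounded up).
Base layers = 4 × (76.6 + 3.12), so 318.88 s.
Normal layers: 793 × (9.94 + 3.12) → 10356.58 s.
Total = 318.88 + 10356.58 = 10675.46 s = 2.97 hours.

2.97 hours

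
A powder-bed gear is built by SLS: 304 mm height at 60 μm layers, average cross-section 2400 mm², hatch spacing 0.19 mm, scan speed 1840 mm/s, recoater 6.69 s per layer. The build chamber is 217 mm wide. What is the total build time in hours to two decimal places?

Layer count = ceil(304 / 0.06) = 5067.
Per-layer scan distance: 2400 / 0.19 → 12631.6 mm.
Scan time per layer = 12631.6 / 1840, so 6.865 s.
Layer cycle = 6.865 + 6.69 = 13.555 s.
Build time = 5067 × 13.555 = 68683.185 s = 19.08 hours.

19.08 hours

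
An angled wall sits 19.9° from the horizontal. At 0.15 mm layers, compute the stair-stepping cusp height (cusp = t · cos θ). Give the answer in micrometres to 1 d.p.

cos(19.9°) = 0.9403, so cusp = 0.15 × 0.9403 = 0.141045 mm → 141.0 μm.

141.0 μm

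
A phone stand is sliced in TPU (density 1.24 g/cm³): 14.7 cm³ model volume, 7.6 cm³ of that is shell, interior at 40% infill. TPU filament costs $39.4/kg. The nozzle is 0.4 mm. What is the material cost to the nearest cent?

$0.51

Infill region = 14.7 − 7.6 = 7.1 cm³.
Deposited infill: 0.40 × 7.1 → 2.84 cm³.
Deposited volume = 7.6 + 2.84 = 10.44 cm³.
Mass = 10.44 × 1.24 = 12.9456 g.
Cost = 12.9456 g / 1000 × $39.4/kg = $0.51.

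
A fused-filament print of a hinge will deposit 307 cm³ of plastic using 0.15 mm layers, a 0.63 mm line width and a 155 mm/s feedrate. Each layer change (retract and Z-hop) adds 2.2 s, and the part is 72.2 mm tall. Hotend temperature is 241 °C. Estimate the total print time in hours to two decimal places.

Line area = 0.15 × 0.63, so 0.0945 mm².
Total extruded path = 307000/0.0945 = 3248677.2 mm.
Extrusion time = 3248677.2 / 155 = 20959.2 s.
Layers = ⌈72.2/0.15⌉ = 482.
Non-print overhead: 482 × 2.2 → 1060.4 s.
Total = 20959.2 + 1060.4 = 22019.6 s = 6.12 hours.

6.12 hours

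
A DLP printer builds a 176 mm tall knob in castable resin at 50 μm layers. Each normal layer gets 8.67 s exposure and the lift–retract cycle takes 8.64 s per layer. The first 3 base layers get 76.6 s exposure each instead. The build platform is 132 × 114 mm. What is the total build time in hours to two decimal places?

Number of layers: 176 / 0.05 → 3520 (rounded up).
Burn-in layers: 3 × (76.6 + 8.64) → 255.72 s.
Normal layers = 3517 × (8.67 + 8.64) = 60879.27 s.
Sum: 255.72 + 60879.27 = 61134.99 s → 16.98 hours.

16.98 hours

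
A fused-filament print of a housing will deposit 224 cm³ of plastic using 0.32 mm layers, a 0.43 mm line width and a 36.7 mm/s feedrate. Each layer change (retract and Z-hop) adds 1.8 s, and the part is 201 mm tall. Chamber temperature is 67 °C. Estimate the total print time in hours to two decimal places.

Extrusion cross-section = 0.32 × 0.43 = 0.1376 mm².
Toolpath length = 224 cm³ / 0.1376 mm² = 224000 / 0.1376 = 1627907 mm.
Print-move time = 1627907 / 36.7, so 44357.1 s.
Layer count = ceil(201 / 0.32) = 629.
Z-hop total: 629 × 1.8 → 1132.2 s.
Altogether 44357.1 + 1132.2 = 45489.3 s, i.e. 12.64 hours.

12.64 hours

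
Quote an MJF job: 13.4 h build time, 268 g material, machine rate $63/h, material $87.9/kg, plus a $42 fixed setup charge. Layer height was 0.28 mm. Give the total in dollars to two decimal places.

$909.76

Time charge = 63 × 13.4 = $844.20.
Material cost = 87.9 × 268/1000 = $23.5572.
Total = 844.20 + 23.5572 + 42 = 909.7572 ≈ $909.76.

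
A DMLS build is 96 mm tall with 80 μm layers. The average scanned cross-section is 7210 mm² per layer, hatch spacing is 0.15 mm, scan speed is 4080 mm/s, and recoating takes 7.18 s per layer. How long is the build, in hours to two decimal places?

Layers = ⌈96/0.08⌉ = 1200.
Scan path per layer = 7210 / 0.15, so 48066.7 mm.
Scan time per layer: 48066.7 / 4080 → 11.7811 s.
Per-layer time = 11.7811 + 7.18, so 18.9611 s.
Build time = 1200 × 18.9611 = 22753.32 s = 6.32 hours.

6.32 hours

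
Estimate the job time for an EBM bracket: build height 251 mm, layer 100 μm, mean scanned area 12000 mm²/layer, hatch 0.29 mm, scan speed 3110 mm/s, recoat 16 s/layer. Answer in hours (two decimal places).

20.43 hours

Layer count = ceil(251 / 0.1) = 2510.
Hatch length per layer = 12000 / 0.29 = 41379.3 mm.
Beam time per layer = 41379.3 / 3110 = 13.3052 s.
Time per layer: 13.3052 + 16 → 29.3052 s.
Build time = 2510 × 29.3052 = 73556.052 s = 20.43 hours.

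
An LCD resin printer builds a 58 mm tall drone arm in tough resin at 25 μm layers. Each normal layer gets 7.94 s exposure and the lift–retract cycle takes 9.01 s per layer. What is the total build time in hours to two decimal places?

10.92 hours

Layers = ⌈58/0.025⌉ = 2320.
Per-layer time: 7.94 + 9.01 → 16.95 s.
Build time: 2320 × 16.95 s = 39324 s, i.e. 10.92 hours.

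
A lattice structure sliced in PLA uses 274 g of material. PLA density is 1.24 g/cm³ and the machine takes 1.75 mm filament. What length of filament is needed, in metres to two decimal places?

Extruded volume: 274/1.24 = 220.9677 cm³ (220967.7 mm³).
Cross-section of 1.75 mm filament: π·(1.75/2)² = 2.4053 mm².
L = V/A = 220967.7/2.4053 = 91867 mm → 91.87 m.

91.87 m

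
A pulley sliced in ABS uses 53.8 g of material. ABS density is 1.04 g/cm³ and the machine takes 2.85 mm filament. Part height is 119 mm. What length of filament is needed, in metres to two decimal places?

8.11 m

Volume = 53.8 g / 1.04 g·cm⁻³ = 51.7308 cm³ = 51730.8 mm³.
A = π r² = π × 1.425² = 6.3794 mm².
L = V/A = 51730.8/6.3794 = 8109.04 mm → 8.11 m.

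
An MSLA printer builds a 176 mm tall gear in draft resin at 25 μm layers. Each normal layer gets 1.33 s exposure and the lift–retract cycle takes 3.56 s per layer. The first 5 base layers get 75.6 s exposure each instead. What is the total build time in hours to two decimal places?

9.67 hours

Number of layers: 176 / 0.025 → 7040 (rounded up).
Burn-in layers = 5 × (75.6 + 3.56) = 395.8 s.
Remaining layers: 7035 × (1.33 + 3.56) → 34401.15 s.
Sum: 395.8 + 34401.15 = 34796.95 s → 9.67 hours.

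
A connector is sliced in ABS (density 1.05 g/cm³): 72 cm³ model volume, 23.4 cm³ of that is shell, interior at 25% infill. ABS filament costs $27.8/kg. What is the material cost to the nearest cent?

$1.04

Infill region: 72 − 23.4 → 48.6 cm³.
Infill deposited = 0.25 × 48.6 = 12.15 cm³.
Total extruded = 23.4 + 12.15, so 35.55 cm³.
Mass = 35.55 × 1.05, so 37.3275 g.
At $27.8/kg: 37.3275/1000 × 27.8 = $1.04.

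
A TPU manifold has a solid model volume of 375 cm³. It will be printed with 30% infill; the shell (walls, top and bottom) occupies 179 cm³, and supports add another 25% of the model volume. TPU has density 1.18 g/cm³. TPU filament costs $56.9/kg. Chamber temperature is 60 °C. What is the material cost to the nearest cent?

Interior volume = 375 − 179 = 196 cm³.
Infill deposited = 0.30 × 196 = 58.8 cm³.
Support = 0.25 × 375, so 93.75 cm³.
Total extruded: 179 + 58.8 + 93.75 → 331.55 cm³.
Mass = 331.55 × 1.18 = 391.229 g.
Cost = 391.229 g / 1000 × $56.9/kg = $22.26.

$22.26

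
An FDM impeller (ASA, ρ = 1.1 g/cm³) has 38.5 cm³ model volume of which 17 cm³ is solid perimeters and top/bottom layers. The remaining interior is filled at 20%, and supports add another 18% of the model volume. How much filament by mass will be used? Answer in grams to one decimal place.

31.1 g

Interior volume = 38.5 − 17, so 21.5 cm³.
Deposited infill = 0.20 × 21.5, so 4.3 cm³.
Support = 0.18 × 38.5, so 6.93 cm³.
Total extruded = 17 + 4.3 + 6.93, so 28.23 cm³.
Mass = 28.23 × 1.1, so 31.053 g.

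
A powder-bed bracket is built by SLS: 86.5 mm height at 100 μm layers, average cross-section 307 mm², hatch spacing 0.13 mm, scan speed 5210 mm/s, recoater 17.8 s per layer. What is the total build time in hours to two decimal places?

4.39 hours

Layers = ⌈86.5/0.1⌉ = 865.
Hatch length per layer = 307 / 0.13, so 2361.5 mm.
Laser time per layer = 2361.5 / 5210, so 0.4533 s.
Per-layer time: 0.4533 + 17.8 → 18.2533 s.
865 layers × 18.2533 s/layer = 15789.1045 s, i.e. 4.39 hours.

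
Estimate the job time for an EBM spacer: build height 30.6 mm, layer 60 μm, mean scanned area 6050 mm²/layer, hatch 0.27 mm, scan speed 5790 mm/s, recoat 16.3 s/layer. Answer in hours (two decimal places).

2.86 hours

Layers = ⌈30.6/0.06⌉ = 510.
Hatch length per layer: 6050 / 0.27 → 22407.4 mm.
Per-layer scan time = 22407.4 / 5790 = 3.87 s.
Time per layer: 3.87 + 16.3 → 20.17 s.
510 layers × 20.17 s/layer = 10286.7 s, i.e. 2.86 hours.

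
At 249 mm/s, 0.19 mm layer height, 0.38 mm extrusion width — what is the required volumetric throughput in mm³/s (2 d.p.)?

17.98

Extrusion cross-section = 0.19 × 0.38 = 0.0722 mm².
Q = v·A = 249 × 0.0722 = 17.98 mm³/s.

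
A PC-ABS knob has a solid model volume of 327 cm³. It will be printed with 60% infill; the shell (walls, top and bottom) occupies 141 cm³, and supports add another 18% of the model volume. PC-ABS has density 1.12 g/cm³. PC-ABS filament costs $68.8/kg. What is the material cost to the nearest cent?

Interior volume: 327 − 141 → 186 cm³.
Deposited infill = 0.60 × 186, so 111.6 cm³.
Support = 0.18 × 327 = 58.86 cm³.
Total extruded: 141 + 111.6 + 58.86 → 311.46 cm³.
Mass = 311.46 × 1.12, so 348.8352 g.
Cost = 348.8352 g / 1000 × $68.8/kg = $24.00.

$24.00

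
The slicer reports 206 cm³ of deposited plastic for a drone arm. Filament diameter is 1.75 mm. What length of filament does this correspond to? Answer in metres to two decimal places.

85.64 m

Filament cross-section = π × (1.75/2)² = 2.4053 mm².
L = 206000 mm³ / 2.4053 mm² = 85644.2 mm, i.e. 85.64 m.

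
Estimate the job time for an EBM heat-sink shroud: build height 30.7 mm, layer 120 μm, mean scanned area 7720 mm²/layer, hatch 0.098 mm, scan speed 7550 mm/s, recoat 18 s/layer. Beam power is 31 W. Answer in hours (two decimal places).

Layer count = ceil(30.7 / 0.12) = 256.
Hatch length per layer = 7720 / 0.098 = 78775.5 mm.
Beam time per layer = 78775.5 / 7550 = 10.4338 s.
Layer cycle = 10.4338 + 18 = 28.4338 s.
Build time = 256 × 28.4338 = 7279.0528 s = 2.02 hours.

2.02 hours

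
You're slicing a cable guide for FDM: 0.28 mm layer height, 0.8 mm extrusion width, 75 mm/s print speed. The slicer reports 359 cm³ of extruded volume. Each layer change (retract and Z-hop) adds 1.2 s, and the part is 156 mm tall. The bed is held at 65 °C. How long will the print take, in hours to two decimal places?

Line area = 0.28 × 0.8, so 0.224 mm².
Total extruded path = 359000/0.224 = 1602678.6 mm.
Print-move time: 1602678.6 / 75 → 21369 s.
Layer count = ceil(156 / 0.28) = 558.
Non-print overhead = 558 × 1.2, so 669.6 s.
Total = 21369 + 669.6 = 22038.6 s = 6.12 hours.

6.12 hours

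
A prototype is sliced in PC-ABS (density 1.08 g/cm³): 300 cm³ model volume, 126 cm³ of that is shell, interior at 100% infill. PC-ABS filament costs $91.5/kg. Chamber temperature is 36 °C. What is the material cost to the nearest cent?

Interior volume = 300 − 126 = 174 cm³.
Deposited infill = 1.00 × 174 = 174 cm³.
Total extruded = 126 + 174, so 300 cm³.
Mass = 300 × 1.08, so 324 g.
At $91.5/kg: 324/1000 × 91.5 = $29.65.

$29.65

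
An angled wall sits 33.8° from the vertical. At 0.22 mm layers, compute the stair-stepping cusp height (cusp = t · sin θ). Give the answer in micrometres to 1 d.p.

122.4 μm

Cusp = layer height × sin(33.8°) = 0.22 × 0.5563 = 0.122386 mm = 122.4 μm.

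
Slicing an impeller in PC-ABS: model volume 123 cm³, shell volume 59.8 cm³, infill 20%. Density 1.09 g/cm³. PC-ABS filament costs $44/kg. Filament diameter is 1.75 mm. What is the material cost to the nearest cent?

Volume inside the shell = 123 − 59.8 = 63.2 cm³.
Infill deposited = 0.20 × 63.2 = 12.64 cm³.
Total printed volume = 59.8 + 12.64, so 72.44 cm³.
Mass = 72.44 × 1.09 = 78.9596 g.
At $44/kg: 78.9596/1000 × 44 = $3.47.

$3.47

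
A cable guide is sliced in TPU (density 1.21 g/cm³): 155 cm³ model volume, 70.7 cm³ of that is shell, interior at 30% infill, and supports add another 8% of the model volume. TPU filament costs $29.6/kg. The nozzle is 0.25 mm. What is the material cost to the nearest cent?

$3.88

Volume inside the shell: 155 − 70.7 → 84.3 cm³.
Infill volume: 0.30 × 84.3 → 25.29 cm³.
Support = 0.08 × 155, so 12.4 cm³.
Total extruded = 70.7 + 25.29 + 12.4, so 108.39 cm³.
Mass = 108.39 × 1.21, so 131.1519 g.
Cost = 131.1519 g / 1000 × $29.6/kg = $3.88.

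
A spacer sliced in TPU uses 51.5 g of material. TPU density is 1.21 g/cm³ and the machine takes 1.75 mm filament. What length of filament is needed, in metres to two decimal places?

17.70 m

Volume = 51.5 g / 1.21 g·cm⁻³ = 42.562 cm³ = 42562 mm³.
A = π r² = π × 0.875² = 2.4053 mm².
Length = 42562 / 2.4053 = 17695.09 mm = 17.70 m.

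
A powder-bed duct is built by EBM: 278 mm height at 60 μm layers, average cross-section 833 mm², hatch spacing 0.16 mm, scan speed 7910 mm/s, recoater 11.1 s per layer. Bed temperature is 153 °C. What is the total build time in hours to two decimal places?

15.14 hours

Layers = ⌈278/0.06⌉ = 4634.
Hatch length per layer = 833 / 0.16, so 5206.3 mm.
Per-layer scan time = 5206.3 / 7910 = 0.6582 s.
Per-layer time = 0.6582 + 11.1 = 11.7582 s.
4634 layers × 11.7582 s/layer = 54487.4988 s, i.e. 15.14 hours.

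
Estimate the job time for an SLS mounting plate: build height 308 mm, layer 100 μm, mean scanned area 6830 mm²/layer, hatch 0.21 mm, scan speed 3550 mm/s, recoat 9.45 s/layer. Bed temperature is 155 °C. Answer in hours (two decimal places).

15.92 hours

Layer count = ceil(308 / 0.1) = 3080.
Hatch length per layer = 6830 / 0.21, so 32523.8 mm.
Per-layer scan time: 32523.8 / 3550 → 9.1616 s.
Per-layer time: 9.1616 + 9.45 → 18.6116 s.
3080 layers × 18.6116 s/layer = 57323.728 s, i.e. 15.92 hours.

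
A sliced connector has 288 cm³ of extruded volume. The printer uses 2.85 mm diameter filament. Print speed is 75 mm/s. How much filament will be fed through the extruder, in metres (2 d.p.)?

Cross-section of 2.85 mm filament: π·(2.85/2)² = 6.3794 mm².
L = 288000 mm³ / 6.3794 mm² = 45145.31 mm, i.e. 45.15 m.

45.15 m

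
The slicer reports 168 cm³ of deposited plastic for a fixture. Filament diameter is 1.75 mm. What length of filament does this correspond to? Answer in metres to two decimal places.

69.85 m

A = π r² = π × 0.875² = 2.4053 mm².
L = 168000 mm³ / 2.4053 mm² = 69845.76 mm, i.e. 69.85 m.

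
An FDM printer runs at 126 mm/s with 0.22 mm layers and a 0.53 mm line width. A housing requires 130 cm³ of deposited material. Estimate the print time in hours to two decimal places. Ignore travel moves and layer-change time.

2.46 hours

Bead cross-section = 0.22 × 0.53 = 0.1166 mm².
Toolpath length = 130 cm³ / 0.1166 mm² = 130000 / 0.1166 = 1114922.8 mm.
Print-move time = 1114922.8 / 126 = 8848.6 s.
Converting: 8848.6 s = 2.46 hours.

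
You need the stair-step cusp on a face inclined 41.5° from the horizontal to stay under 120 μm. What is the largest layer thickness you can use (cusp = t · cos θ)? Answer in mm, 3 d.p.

0.160 mm

t = h_c / cos θ = 0.12 / 0.7490 = 0.160 mm.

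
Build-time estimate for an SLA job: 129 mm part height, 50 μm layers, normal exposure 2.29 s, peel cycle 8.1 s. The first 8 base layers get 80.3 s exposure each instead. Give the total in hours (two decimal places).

Layers = ⌈129/0.05⌉ = 2580.
Burn-in layers: 8 × (80.3 + 8.1) → 707.2 s.
Normal layers = 2572 × (2.29 + 8.1), so 26723.08 s.
Sum: 707.2 + 26723.08 = 27430.28 s → 7.62 hours.

7.62 hours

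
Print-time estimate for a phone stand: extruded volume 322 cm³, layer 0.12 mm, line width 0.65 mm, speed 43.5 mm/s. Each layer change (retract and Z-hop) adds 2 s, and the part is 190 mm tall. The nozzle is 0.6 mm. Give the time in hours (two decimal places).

Extrusion cross-section: 0.12 × 0.65 → 0.078 mm².
Toolpath length = 322 cm³ / 0.078 mm² = 322000 / 0.078 = 4128205.1 mm.
Print-move time = 4128205.1 / 43.5, so 94901.3 s.
Number of layers: 190 / 0.12 → 1584 (rounded up).
Layer-change overhead = 1584 × 2, so 3168 s.
Altogether 94901.3 + 3168 = 98069.3 s, i.e. 27.24 hours.

27.24 hours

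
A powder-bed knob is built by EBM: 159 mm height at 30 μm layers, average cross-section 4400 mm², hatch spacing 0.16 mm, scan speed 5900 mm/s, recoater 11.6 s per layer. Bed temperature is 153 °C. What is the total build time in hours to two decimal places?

Layer count = ceil(159 / 0.03) = 5300.
Hatch length per layer: 4400 / 0.16 → 27500 mm.
Beam time per layer = 27500 / 5900 = 4.661 s.
Per-layer time = 4.661 + 11.6, so 16.261 s.
Total: 5300 × 16.261 s = 86183.3 s → 23.94 hours.

23.94 hours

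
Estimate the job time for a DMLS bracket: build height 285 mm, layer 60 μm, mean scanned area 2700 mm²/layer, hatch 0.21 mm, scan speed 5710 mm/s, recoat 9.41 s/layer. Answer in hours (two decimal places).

15.39 hours

Number of layers: 285 / 0.06 → 4750 (rounded up).
Scan path per layer = 2700 / 0.21, so 12857.1 mm.
Scan time per layer = 12857.1 / 5710 = 2.2517 s.
Time per layer = 2.2517 + 9.41 = 11.6617 s.
4750 layers × 11.6617 s/layer = 55393.075 s, i.e. 15.39 hours.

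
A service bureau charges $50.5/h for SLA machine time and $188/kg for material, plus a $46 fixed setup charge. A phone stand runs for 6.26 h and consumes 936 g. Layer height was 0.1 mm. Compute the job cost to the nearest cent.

$538.10

Time charge = 50.5 × 6.26 = $316.13.
Material cost: 188 × 936/1000 → $175.968.
Adding setup: 316.13 + 175.968 + 46 → 538.098 ≈ $538.10.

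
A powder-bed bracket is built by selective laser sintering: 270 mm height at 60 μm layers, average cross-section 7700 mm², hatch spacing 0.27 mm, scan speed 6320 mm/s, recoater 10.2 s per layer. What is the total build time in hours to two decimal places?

18.39 hours

Number of layers: 270 / 0.06 → 4500 (rounded up).
Per-layer scan distance = 7700 / 0.27 = 28518.5 mm.
Per-layer scan time: 28518.5 / 6320 → 4.5124 s.
Layer cycle = 4.5124 + 10.2 = 14.7124 s.
Total: 4500 × 14.7124 s = 66205.8 s → 18.39 hours.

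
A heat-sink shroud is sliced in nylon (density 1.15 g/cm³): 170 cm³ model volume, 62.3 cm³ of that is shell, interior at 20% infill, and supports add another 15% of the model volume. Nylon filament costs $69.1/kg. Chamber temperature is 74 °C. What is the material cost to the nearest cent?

Interior volume = 170 − 62.3, so 107.7 cm³.
Infill deposited: 0.20 × 107.7 → 21.54 cm³.
Support: 0.15 × 170 → 25.5 cm³.
Total extruded = 62.3 + 21.54 + 25.5 = 109.34 cm³.
Mass: 109.34 × 1.15 → 125.741 g.
Cost = 125.741 g / 1000 × $69.1/kg = $8.69.

$8.69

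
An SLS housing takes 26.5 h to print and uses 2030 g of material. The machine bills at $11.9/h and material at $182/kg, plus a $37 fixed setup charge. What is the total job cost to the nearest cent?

Machine-time cost: 11.9 × 26.5 → $315.35.
Material charge: 182 × 2030/1000 → $369.46.
Total = 315.35 + 369.46 + 37 = $721.81.

$721.81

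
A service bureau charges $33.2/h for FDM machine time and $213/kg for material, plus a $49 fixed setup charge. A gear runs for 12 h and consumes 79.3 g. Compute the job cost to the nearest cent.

$464.29

Time charge = 33.2 × 12, so $398.40.
Feedstock cost: 213 × 79.3/1000 → $16.8909.
Total = 398.40 + 16.8909 + 49 = 464.2909 ≈ $464.29.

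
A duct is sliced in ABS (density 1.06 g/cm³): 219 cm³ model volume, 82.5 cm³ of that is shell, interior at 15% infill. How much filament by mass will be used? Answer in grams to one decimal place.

Interior volume: 219 − 82.5 → 136.5 cm³.
Infill volume = 0.15 × 136.5 = 20.475 cm³.
Total extruded = 82.5 + 20.475 = 102.975 cm³.
Mass: 102.975 × 1.06 → 109.1535 g.

109.2 g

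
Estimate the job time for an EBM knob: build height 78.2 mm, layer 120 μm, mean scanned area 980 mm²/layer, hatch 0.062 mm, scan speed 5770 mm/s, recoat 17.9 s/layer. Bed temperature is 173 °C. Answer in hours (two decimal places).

3.74 hours

Number of layers: 78.2 / 0.12 → 652 (rounded up).
Hatch length per layer = 980 / 0.062, so 15806.5 mm.
Per-layer scan time = 15806.5 / 5770 = 2.7394 s.
Layer cycle = 2.7394 + 17.9, so 20.6394 s.
Total: 652 × 20.6394 s = 13456.8888 s → 3.74 hours.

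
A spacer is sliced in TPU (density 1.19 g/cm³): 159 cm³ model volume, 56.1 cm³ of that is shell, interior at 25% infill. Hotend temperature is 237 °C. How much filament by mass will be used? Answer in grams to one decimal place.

97.4 g

Infill region: 159 − 56.1 → 102.9 cm³.
Infill deposited = 0.25 × 102.9 = 25.725 cm³.
Total printed volume: 56.1 + 25.725 → 81.825 cm³.
Mass: 81.825 × 1.19 → 97.37175 g.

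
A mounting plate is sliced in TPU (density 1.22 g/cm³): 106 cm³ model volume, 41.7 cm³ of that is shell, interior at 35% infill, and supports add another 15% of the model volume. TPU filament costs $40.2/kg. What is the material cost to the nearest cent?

$3.93

Interior volume: 106 − 41.7 → 64.3 cm³.
Infill volume = 0.35 × 64.3 = 22.505 cm³.
Support = 0.15 × 106 = 15.9 cm³.
Deposited volume = 41.7 + 22.505 + 15.9, so 80.105 cm³.
Mass: 80.105 × 1.22 → 97.7281 g.
Cost = 97.7281 g / 1000 × $40.2/kg = $3.93.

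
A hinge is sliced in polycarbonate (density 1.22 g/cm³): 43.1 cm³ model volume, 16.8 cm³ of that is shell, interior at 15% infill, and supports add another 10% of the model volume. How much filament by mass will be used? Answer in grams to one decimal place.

30.6 g

Infill region = 43.1 − 16.8 = 26.3 cm³.
Infill deposited = 0.15 × 26.3 = 3.945 cm³.
Support = 0.10 × 43.1 = 4.31 cm³.
Total extruded: 16.8 + 3.945 + 4.31 → 25.055 cm³.
Mass = 25.055 × 1.22, so 30.5671 g.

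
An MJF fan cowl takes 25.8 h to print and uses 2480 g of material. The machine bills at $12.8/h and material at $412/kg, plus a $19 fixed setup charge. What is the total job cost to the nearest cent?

$1371.00

Machine-time cost = 12.8 × 25.8 = $330.24.
Material cost = 412 × 2480/1000, so $1021.76.
Adding setup: 330.24 + 1021.76 + 19 → $1371.00.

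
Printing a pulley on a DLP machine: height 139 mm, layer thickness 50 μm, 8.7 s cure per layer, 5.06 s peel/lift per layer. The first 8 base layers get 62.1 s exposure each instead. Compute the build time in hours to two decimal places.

10.74 hours

Layers = ⌈139/0.05⌉ = 2780.
Bottom layers: 8 × (62.1 + 5.06) → 537.28 s.
Remaining layers = 2772 × (8.7 + 5.06), so 38142.72 s.
Sum: 537.28 + 38142.72 = 38680 s → 10.74 hours.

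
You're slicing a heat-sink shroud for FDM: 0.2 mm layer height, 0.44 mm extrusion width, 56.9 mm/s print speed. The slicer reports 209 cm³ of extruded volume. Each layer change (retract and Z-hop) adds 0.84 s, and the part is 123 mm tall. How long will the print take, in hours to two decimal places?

Bead cross-section: 0.2 × 0.44 → 0.088 mm².
Total extruded path = 209000/0.088 = 2375000 mm.
Time extruding = 2375000 / 56.9 = 41739.9 s.
Layers = ⌈123/0.2⌉ = 615.
Non-print overhead = 615 × 0.84, so 516.6 s.
Altogether 41739.9 + 516.6 = 42256.5 s, i.e. 11.74 hours.

11.74 hours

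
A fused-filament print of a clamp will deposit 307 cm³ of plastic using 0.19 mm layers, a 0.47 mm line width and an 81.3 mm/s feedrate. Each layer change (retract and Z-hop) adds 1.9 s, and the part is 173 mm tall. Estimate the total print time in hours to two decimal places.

Extrusion cross-section: 0.19 × 0.47 → 0.0893 mm².
Path length: 307000 mm³ / 0.0893 mm² → 3437849.9 mm.
Print-move time = 3437849.9 / 81.3 = 42286 s.
Layers = ⌈173/0.19⌉ = 911.
Layer-change overhead = 911 × 1.9, so 1730.9 s.
Total = 42286 + 1730.9 = 44016.9 s = 12.23 hours.

12.23 hours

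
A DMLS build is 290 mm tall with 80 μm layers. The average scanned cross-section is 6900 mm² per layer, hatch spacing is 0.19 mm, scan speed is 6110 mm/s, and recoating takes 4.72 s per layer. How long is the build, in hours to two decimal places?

Layers = ⌈290/0.08⌉ = 3625.
Scan path per layer = 6900 / 0.19 = 36315.8 mm.
Laser time per layer = 36315.8 / 6110 = 5.9437 s.
Per-layer time = 5.9437 + 4.72, so 10.6637 s.
Build time = 3625 × 10.6637 = 38655.9125 s = 10.74 hours.

10.74 hours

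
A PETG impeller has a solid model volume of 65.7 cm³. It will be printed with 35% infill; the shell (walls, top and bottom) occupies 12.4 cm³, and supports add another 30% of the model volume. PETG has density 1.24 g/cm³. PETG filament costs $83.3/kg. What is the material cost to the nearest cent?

Infill region: 65.7 − 12.4 → 53.3 cm³.
Deposited infill: 0.35 × 53.3 → 18.655 cm³.
Support = 0.30 × 65.7, so 19.71 cm³.
Total printed volume = 12.4 + 18.655 + 19.71 = 50.765 cm³.
Mass = 50.765 × 1.24 = 62.9486 g.
At $83.3/kg: 62.9486/1000 × 83.3 = $5.24.

$5.24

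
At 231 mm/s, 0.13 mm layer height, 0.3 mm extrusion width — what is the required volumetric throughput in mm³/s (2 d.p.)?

9.01

Extrusion cross-section = 0.13 × 0.3, so 0.039 mm².
Q = v·A = 231 × 0.039 = 9.01 mm³/s.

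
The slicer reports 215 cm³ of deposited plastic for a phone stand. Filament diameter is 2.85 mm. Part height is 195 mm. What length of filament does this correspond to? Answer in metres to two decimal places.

33.70 m

Filament cross-section = π × (2.85/2)² = 6.3794 mm².
L = 215000 mm³ / 6.3794 mm² = 33702.23 mm, i.e. 33.70 m.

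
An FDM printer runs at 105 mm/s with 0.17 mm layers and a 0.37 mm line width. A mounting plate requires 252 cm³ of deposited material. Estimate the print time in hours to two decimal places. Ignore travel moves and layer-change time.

Line area = 0.17 × 0.37, so 0.0629 mm².
Total extruded path = 252000/0.0629 = 4006359.3 mm.
Extrusion time = 4006359.3 / 105 = 38155.8 s.
38155.8 s = 10.60 hours.

10.60 hours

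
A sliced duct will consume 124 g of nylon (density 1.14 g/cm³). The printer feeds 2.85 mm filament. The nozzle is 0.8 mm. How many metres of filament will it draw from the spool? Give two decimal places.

Volume = 124 g / 1.14 g·cm⁻³ = 108.7719 cm³ = 108771.9 mm³.
Cross-section of 2.85 mm filament: π·(2.85/2)² = 6.3794 mm².
Length = 108771.9 / 6.3794 = 17050.49 mm = 17.05 m.

17.05 m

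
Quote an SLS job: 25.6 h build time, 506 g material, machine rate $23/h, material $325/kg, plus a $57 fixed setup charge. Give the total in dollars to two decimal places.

$810.25

Machine cost = 23 × 25.6, so $588.80.
Feedstock cost = 325 × 506/1000 = $164.45.
Total = 588.80 + 164.45 + 57 = $810.25.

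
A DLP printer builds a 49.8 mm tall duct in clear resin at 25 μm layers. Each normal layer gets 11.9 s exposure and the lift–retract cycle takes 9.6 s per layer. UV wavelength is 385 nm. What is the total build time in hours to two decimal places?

11.90 hours

Layers = ⌈49.8/0.025⌉ = 1992.
Cycle time = 11.9 + 9.6, so 21.5 s.
Total = 1992 × 21.5 = 42828 s = 11.90 hours.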